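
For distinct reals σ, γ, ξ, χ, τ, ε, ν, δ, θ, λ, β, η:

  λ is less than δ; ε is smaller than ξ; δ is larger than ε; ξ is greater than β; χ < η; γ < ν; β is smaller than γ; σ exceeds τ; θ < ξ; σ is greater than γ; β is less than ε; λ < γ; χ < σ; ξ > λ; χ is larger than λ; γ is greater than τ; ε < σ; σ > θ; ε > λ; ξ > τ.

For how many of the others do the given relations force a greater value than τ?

4

The elements the relations force above τ are γ, ν, σ, ξ — no chain reaches any other.
That is 4.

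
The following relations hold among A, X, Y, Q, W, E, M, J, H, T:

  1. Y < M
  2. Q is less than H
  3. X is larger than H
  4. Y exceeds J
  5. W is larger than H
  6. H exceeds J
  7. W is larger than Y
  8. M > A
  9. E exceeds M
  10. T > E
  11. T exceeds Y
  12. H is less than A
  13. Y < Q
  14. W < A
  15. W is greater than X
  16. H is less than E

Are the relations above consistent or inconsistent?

Every relation is compatible with J < Y < Q < H < X < W < A < M < E < T; the set is consistent.

consistent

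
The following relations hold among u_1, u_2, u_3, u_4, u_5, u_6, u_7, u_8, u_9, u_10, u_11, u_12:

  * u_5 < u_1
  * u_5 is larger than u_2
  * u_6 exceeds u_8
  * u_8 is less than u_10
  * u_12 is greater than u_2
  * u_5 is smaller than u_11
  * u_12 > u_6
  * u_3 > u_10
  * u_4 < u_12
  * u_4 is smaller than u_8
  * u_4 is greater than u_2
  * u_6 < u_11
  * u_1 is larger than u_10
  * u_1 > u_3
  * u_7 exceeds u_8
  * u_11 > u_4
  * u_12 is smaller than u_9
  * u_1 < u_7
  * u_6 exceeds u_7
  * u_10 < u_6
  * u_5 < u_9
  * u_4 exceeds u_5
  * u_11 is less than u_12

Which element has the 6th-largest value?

Chaining the given pairs: u_2 < u_5 < u_4 < u_8 < u_10 < u_3 < u_1 < u_7 < u_6 < u_11 < u_12 < u_9.
The 6th largest is u_1.

u_1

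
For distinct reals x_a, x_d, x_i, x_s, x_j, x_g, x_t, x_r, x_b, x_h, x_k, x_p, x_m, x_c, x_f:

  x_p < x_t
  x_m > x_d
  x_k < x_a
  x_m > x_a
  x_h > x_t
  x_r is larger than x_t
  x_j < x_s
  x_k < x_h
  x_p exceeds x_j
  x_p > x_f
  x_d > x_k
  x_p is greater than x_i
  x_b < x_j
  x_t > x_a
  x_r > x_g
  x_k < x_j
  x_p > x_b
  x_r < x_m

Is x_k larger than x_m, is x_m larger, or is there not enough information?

x_m

Chaining the given relations: x_k < x_j < x_p < x_t < x_r < x_m.
So x_m is larger.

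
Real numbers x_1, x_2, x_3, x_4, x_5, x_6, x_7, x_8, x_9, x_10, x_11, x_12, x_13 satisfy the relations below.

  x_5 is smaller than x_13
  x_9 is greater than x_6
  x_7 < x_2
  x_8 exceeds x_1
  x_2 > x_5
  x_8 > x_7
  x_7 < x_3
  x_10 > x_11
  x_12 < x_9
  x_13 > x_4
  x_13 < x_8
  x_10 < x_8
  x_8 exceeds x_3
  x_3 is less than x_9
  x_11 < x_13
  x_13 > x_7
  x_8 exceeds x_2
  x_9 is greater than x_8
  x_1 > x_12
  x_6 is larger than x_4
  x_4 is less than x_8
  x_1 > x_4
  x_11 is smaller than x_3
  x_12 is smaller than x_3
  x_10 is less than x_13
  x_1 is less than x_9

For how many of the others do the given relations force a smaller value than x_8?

From x_8 the given relations immediately reach x_10, x_4, x_7, x_2, x_13, x_3, x_1.
From those, x_11, x_5, x_12 — 10 in total.
No other element is forced below x_8 by the given relations, so the count is 10.

10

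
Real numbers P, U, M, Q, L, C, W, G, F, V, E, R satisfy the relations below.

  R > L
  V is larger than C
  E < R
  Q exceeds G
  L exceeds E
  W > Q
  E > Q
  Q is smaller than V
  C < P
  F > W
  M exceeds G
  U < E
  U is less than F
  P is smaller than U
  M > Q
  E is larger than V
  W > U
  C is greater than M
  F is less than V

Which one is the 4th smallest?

Chaining the given pairs: G < Q < M < C < P < U < W < F < V < E < L < R.
Counting 4 from the smallest end gives C.

C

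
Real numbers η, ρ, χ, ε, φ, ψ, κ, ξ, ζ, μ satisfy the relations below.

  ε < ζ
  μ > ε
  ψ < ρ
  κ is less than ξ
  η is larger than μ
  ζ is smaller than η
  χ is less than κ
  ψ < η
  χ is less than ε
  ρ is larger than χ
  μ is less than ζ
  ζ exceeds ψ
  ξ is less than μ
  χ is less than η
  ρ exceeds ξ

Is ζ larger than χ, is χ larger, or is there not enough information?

ζ

The relevant relations are χ < κ; κ < ξ; ξ < μ; μ < ζ.
Together: χ < κ < ξ < μ < ζ.
So ζ is larger.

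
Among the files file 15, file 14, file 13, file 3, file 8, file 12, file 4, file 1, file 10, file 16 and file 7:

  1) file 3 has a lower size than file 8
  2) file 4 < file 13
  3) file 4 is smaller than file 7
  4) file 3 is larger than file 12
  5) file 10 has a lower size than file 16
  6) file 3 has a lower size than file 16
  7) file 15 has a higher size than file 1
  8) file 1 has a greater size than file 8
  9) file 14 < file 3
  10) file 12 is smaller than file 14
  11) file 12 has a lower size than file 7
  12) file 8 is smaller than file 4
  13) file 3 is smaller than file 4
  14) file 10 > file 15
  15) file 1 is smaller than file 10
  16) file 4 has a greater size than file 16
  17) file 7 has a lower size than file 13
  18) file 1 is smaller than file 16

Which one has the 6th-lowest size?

Chaining the given pairs: file 12 < file 14 < file 3 < file 8 < file 1 < file 15 < file 10 < file 16 < file 4 < file 7 < file 13.
Counting 6 from the smallest end gives file 15.

file 15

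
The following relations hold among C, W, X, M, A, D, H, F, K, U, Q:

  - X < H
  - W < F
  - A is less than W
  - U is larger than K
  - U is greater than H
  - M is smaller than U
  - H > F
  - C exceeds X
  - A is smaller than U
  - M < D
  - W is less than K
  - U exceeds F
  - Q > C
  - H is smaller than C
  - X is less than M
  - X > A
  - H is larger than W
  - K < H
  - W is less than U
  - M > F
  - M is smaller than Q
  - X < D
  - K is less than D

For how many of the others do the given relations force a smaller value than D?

From D the given relations immediately reach K, X, M.
From those, A, W, F — 6 in total.
Nothing else is reachable below D; 6 in all.

6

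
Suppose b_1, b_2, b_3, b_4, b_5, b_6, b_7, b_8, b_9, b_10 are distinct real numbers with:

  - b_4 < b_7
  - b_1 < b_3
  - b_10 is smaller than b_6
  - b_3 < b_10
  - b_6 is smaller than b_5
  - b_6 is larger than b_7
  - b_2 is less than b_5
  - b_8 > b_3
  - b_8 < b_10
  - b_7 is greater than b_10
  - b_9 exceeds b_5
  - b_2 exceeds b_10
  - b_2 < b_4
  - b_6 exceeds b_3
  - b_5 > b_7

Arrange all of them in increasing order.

Each adjacent pair is fixed by a given relation: b_1 < b_3; b_3 < b_8; b_8 < b_10; b_10 < b_2; b_2 < b_4; b_4 < b_7; b_7 < b_6; b_6 < b_5; b_5 < b_9. Chaining them end to end gives the full order.

b_1 < b_3 < b_8 < b_10 < b_2 < b_4 < b_7 < b_6 < b_5 < b_9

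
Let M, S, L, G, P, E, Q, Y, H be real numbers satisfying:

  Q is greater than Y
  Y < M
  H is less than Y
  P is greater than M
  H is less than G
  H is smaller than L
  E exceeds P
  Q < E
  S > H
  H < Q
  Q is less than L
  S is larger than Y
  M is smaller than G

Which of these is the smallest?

H

Y is not least since H < Y; Q is not least since Y < Q; M is not least since Y < M; P is not least since M < P; E is not least since P < E; S is not least since H < S; G is not least since H < G; L is not least since H < L.
Only H has nothing below it, so H is the smallest.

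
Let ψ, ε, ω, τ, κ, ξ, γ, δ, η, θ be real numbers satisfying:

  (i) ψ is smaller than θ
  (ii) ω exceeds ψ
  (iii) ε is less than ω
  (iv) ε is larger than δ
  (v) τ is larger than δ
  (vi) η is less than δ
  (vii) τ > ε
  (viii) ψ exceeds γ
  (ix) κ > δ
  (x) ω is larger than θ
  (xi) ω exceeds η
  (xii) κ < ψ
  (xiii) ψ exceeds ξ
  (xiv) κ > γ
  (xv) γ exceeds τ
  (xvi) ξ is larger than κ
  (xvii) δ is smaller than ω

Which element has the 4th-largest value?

Chaining the given pairs: η < δ < ε < τ < γ < κ < ξ < ψ < θ < ω.
The 4th largest is ξ.

ξ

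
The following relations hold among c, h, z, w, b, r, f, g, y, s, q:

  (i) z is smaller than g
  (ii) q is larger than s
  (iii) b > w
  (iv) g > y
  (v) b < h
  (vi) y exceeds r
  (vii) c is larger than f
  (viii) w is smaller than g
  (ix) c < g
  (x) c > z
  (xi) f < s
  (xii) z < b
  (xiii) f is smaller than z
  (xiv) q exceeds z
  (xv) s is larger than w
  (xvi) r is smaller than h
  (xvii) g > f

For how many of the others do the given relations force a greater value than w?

5

From w the given relations immediately reach b, g, s.
From those, q, h — 5 in total.
Nothing else is reachable above w; 5 in all.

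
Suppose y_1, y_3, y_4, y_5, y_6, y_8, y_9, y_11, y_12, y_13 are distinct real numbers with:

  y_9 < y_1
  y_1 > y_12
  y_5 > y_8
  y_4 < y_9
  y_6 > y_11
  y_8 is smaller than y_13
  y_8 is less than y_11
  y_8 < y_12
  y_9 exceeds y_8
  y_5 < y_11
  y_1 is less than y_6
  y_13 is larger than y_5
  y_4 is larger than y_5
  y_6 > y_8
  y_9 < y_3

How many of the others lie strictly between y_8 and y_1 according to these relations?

4

Chaining upward from y_8 reaches: y_12, y_5, y_13, y_4, y_11, y_9, y_3, y_6.
Chaining downward from y_1 reaches: y_12, y_5, y_4, y_9.
Strictly between y_8 and y_1 are those in both lists: y_12, y_5, y_4, y_9 — 4 elements.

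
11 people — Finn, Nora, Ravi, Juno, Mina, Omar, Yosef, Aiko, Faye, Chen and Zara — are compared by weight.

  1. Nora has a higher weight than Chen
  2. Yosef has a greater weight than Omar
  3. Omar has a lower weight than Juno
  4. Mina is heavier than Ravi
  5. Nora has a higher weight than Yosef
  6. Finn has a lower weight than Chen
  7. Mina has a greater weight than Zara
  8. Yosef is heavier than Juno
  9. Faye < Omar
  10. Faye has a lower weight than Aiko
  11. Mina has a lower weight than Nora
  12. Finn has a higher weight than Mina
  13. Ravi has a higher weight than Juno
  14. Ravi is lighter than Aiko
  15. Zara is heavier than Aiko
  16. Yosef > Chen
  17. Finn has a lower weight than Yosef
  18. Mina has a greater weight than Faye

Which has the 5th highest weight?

The consecutive relations fix a unique order: Faye < Omar < Juno < Ravi < Aiko < Zara < Mina < Finn < Chen < Yosef < Nora.
Counting 5 from the largest end gives Mina.

Mina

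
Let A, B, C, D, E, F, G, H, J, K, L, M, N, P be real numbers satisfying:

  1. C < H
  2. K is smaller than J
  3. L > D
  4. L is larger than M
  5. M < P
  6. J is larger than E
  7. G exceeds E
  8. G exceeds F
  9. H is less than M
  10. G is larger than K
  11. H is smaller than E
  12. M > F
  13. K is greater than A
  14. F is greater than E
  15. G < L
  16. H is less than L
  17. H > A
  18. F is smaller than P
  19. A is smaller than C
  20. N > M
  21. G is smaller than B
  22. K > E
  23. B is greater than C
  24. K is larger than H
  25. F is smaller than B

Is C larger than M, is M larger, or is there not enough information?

The relevant relations are C < H; H < E; E < F; F < M.
Together: C < H < E < F < M.
So M is larger.

M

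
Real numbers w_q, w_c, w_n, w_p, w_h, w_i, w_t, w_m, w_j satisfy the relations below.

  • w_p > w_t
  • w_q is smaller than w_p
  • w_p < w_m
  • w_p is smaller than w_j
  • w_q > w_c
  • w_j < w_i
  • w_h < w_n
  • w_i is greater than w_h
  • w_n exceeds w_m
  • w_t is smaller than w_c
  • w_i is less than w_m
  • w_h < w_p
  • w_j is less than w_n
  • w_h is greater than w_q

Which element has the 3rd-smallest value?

w_q

Chaining the given pairs: w_t < w_c < w_q < w_h < w_p < w_j < w_i < w_m < w_n.
Counting 3 from the smallest end gives w_q.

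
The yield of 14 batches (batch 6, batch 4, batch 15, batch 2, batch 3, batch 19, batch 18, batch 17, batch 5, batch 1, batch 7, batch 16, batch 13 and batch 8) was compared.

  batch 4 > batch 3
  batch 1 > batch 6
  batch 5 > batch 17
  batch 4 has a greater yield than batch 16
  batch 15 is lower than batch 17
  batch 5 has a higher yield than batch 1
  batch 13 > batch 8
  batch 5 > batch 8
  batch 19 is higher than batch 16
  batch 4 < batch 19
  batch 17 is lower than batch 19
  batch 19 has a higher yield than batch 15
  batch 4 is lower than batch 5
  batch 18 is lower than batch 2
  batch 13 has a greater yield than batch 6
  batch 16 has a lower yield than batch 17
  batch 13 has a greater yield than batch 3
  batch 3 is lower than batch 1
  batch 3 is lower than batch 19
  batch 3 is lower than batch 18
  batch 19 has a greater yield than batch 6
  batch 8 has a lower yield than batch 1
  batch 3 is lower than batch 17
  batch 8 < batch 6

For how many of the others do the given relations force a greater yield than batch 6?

Directly above batch 6: batch 1, batch 13, batch 19.
One step further: batch 5 (4 so far).
No other element is forced above batch 6 by the given relations, so the count is 4.

4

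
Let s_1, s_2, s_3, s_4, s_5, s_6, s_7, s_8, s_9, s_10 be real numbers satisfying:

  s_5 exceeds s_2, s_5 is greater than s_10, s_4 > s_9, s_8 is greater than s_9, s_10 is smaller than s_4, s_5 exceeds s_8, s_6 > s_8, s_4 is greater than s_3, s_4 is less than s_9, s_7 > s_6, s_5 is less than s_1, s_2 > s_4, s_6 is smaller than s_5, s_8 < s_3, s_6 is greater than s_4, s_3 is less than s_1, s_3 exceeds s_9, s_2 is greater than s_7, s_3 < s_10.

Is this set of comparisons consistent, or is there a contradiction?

We have s_4 < s_9 stated directly, yet also s_9 < s_8 < s_3 < s_10 < s_4 by chaining the others — so s_9 < s_4. Contradiction.

inconsistent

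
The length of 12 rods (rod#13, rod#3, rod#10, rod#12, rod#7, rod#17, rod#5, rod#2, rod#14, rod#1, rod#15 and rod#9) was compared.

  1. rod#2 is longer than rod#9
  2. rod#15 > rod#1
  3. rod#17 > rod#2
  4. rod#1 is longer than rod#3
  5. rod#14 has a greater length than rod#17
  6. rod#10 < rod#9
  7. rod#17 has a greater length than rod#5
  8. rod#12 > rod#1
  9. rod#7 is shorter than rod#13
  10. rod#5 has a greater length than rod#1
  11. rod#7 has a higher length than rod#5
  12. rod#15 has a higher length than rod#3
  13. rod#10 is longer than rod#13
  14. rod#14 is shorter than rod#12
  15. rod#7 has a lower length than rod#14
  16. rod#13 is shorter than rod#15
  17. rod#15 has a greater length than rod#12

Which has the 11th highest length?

rod#1

The consecutive relations fix a unique order: rod#3 < rod#1 < rod#5 < rod#7 < rod#13 < rod#10 < rod#9 < rod#2 < rod#17 < rod#14 < rod#12 < rod#15.
The 11th largest is rod#1.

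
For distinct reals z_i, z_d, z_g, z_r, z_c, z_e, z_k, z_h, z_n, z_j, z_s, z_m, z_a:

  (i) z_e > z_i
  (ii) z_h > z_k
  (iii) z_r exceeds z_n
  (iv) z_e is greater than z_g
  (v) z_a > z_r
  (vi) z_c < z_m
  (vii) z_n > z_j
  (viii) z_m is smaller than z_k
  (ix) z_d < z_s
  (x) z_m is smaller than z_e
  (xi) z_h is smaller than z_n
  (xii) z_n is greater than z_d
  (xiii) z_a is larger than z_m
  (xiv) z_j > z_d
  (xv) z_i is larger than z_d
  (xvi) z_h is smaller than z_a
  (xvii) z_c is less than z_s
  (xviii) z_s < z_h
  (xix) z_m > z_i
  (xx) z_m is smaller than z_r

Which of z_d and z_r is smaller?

z_d

Following the relations from z_d: z_d < z_i < z_m < z_k < z_h < z_n < z_r.
So z_d < z_r; z_d is the smaller of the two.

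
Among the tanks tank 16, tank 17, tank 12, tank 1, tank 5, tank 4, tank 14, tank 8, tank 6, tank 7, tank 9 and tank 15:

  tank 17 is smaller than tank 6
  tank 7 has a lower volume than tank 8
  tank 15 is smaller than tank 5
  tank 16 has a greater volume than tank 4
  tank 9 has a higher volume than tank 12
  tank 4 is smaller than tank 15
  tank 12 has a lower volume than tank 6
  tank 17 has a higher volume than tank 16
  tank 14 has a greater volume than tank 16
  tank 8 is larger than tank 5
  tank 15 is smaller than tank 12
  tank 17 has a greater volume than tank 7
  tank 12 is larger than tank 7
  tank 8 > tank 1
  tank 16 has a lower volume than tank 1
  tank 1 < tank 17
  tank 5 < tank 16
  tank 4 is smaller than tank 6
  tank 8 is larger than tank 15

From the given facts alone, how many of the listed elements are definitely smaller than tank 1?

The elements the relations force below tank 1 are tank 4, tank 15, tank 5, tank 16 — no chain reaches any other.
That is 4.

4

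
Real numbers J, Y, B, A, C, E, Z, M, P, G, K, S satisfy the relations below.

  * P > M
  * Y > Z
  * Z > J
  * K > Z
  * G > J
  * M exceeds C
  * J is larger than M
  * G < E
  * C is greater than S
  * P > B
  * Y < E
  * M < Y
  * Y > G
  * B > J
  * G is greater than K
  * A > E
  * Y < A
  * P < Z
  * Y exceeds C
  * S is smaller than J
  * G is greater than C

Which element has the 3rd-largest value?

Y

Chaining the given pairs: S < C < M < J < B < P < Z < K < G < Y < E < A.
The 3rd largest is Y.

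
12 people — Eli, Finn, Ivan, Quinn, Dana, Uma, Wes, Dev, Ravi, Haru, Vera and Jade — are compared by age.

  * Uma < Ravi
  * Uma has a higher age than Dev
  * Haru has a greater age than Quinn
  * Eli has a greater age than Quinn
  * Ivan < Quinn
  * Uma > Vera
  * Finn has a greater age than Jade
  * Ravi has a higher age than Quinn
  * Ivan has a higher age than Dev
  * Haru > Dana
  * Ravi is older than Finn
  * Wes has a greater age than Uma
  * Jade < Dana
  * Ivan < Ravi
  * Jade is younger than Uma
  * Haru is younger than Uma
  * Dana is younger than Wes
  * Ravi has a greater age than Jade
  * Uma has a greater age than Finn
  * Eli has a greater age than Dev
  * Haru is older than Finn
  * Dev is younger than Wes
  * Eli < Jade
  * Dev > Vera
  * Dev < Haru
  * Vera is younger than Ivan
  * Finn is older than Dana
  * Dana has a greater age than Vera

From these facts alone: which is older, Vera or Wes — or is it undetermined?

Wes

Vera < Dev and Dev < Ivan give Vera < Ivan.
With Ivan < Quinn: Vera < Dev < Ivan < Quinn.
Then Quinn < Eli extends the chain to Eli.
With Eli < Jade: Vera < Dev < Ivan < Quinn < Eli < Jade.
With Jade < Dana: Vera < Dev < Ivan < Quinn < Eli < Jade < Dana.
Then Dana < Finn extends the chain to Finn.
With Finn < Haru: Vera < Dev < Ivan < Quinn < Eli < Jade < Dana < Finn < Haru.
Then Haru < Uma extends the chain to Uma.
With Uma < Wes: Vera < Dev < Ivan < Quinn < Eli < Jade < Dana < Finn < Haru < Uma < Wes.
So Wes is older.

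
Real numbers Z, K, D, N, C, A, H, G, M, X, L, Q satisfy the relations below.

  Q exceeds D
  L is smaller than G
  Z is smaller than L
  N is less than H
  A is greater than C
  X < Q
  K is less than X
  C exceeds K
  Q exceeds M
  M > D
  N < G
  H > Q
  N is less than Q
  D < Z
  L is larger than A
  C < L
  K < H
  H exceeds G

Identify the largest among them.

H

K is not greatest since K < X; X is not greatest since X < Q; N is not greatest since N < Q; D is not greatest since D < M; C is not greatest since C < A; A is not greatest since A < L; Z is not greatest since Z < L; L is not greatest since L < G; M is not greatest since M < Q; G is not greatest since G < H; Q is not greatest since Q < H.
Only H has nothing above it, so H is the largest.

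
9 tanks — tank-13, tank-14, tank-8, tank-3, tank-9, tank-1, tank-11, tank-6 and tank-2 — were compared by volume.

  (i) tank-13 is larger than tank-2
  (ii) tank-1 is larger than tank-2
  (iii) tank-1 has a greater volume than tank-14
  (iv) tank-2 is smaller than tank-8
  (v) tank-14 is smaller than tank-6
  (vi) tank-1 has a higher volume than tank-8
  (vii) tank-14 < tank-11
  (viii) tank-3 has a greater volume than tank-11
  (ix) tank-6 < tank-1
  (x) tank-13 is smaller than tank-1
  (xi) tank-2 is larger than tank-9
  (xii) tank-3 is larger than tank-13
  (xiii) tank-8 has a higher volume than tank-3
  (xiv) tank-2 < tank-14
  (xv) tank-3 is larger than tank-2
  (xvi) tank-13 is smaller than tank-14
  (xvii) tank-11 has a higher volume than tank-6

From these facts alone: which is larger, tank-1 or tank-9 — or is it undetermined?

The relevant relations are tank-9 < tank-2; tank-2 < tank-13; tank-13 < tank-14; tank-14 < tank-11; tank-11 < tank-3; tank-3 < tank-8; tank-8 < tank-1.
Chaining these gives tank-9 < tank-2 < tank-13 < tank-14 < tank-11 < tank-3 < tank-8 < tank-1.
So tank-1 is larger.

tank-1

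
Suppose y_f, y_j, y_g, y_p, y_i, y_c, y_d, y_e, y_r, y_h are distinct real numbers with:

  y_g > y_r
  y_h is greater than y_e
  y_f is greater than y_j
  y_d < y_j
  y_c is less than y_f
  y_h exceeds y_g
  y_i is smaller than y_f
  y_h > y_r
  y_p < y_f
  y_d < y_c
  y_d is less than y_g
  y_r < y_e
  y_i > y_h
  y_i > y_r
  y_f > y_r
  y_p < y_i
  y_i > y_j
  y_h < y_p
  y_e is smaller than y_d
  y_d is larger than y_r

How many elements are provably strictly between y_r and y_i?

6

The relations place y_r below y_i. An element lies strictly between them when it is forced above y_r and also forced below y_i.
Above y_r: {y_e, y_d, y_c, y_g, y_h, y_j, y_p, y_f}. Below y_i: {y_e, y_d, y_g, y_h, y_j, y_p}.
Intersection: {y_e, y_d, y_g, y_h, y_j, y_p} — 6.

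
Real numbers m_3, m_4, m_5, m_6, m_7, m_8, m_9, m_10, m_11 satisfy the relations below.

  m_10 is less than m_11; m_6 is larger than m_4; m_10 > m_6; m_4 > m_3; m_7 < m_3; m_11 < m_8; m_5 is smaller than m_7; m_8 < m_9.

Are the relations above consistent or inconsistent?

consistent

The single ordering m_5 < m_7 < m_3 < m_4 < m_6 < m_10 < m_11 < m_8 < m_9 satisfies every listed relation, so no contradiction arises.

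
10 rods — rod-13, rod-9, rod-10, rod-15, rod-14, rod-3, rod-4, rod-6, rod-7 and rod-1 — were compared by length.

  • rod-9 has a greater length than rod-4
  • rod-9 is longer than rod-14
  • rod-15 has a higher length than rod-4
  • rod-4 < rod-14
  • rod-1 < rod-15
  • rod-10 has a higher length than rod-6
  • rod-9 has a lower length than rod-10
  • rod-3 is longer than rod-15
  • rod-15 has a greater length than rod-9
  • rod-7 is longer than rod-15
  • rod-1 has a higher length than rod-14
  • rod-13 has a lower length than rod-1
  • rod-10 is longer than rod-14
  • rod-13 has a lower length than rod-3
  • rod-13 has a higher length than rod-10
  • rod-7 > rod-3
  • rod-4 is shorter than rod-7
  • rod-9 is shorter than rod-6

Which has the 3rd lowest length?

rod-9

Piecing the relations together gives one ordering: rod-4 < rod-14 < rod-9 < rod-6 < rod-10 < rod-13 < rod-1 < rod-15 < rod-3 < rod-7.
The 3rd smallest is rod-9.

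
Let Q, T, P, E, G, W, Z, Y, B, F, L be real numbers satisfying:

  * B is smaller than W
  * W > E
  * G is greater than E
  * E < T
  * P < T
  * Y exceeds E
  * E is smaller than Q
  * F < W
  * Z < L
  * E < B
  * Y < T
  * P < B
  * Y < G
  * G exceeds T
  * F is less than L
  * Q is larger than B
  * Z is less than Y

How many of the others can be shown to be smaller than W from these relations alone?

4

The elements the relations force below W are E, P, B, F — no chain reaches any other.
That is 4.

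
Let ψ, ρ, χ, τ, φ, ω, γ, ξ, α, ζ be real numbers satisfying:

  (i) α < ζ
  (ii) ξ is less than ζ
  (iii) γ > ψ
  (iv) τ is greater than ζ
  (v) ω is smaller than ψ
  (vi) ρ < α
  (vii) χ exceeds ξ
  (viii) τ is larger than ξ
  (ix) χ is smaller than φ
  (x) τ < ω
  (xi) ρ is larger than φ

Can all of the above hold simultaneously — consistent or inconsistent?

consistent

Every relation is compatible with ξ < χ < φ < ρ < α < ζ < τ < ω < ψ < γ; the set is consistent.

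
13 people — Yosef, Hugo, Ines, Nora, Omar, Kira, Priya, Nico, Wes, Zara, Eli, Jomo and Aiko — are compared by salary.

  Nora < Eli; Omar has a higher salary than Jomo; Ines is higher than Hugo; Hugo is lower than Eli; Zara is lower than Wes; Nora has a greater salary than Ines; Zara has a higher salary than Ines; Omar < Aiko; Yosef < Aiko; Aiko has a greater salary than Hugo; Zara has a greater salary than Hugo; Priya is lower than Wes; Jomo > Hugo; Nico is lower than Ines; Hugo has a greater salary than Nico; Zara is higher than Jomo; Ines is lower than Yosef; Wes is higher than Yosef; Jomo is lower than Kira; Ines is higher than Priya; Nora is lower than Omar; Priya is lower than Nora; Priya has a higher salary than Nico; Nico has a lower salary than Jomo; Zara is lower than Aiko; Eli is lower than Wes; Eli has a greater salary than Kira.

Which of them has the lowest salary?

Nico

Hugo is not least since Nico < Hugo; Jomo is not least since Nico < Jomo; Priya is not least since Nico < Priya; Ines is not least since Priya < Ines; Kira is not least since Jomo < Kira; Zara is not least since Ines < Zara; Yosef is not least since Ines < Yosef; Nora is not least since Ines < Nora; Omar is not least since Nora < Omar; Eli is not least since Kira < Eli; Aiko is not least since Omar < Aiko; Wes is not least since Zara < Wes.
Only Nico has nothing below it, so Nico is the lowest salary.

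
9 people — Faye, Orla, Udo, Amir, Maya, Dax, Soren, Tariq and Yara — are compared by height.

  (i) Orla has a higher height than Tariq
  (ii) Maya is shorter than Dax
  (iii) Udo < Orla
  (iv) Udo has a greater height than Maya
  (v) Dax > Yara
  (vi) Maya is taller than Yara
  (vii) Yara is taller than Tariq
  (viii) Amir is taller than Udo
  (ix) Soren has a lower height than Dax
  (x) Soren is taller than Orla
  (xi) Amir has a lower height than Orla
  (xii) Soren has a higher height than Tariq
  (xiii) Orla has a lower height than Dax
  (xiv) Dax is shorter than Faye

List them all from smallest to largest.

Nothing is placed below Tariq, so it is least; from there Tariq < Yara; Yara < Maya; Maya < Udo; Udo < Amir; Amir < Orla; Orla < Soren; Soren < Dax; Dax < Faye, each given directly.

Tariq < Yara < Maya < Udo < Amir < Orla < Soren < Dax < Faye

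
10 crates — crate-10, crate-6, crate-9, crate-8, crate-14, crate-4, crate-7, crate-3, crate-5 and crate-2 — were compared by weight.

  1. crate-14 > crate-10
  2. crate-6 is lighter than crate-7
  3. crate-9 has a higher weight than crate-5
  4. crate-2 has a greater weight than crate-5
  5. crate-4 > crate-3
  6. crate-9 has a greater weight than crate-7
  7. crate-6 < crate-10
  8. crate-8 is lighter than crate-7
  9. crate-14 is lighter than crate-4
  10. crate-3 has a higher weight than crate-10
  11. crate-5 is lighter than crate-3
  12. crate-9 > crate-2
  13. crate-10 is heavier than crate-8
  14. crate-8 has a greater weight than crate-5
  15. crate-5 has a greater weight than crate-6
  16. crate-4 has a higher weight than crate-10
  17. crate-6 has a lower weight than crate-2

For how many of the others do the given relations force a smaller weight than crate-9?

Directly below crate-9: crate-5, crate-7, crate-2.
One step further: crate-6, crate-8 (5 so far).
No other element is forced below crate-9 by the given relations, so the count is 5.

5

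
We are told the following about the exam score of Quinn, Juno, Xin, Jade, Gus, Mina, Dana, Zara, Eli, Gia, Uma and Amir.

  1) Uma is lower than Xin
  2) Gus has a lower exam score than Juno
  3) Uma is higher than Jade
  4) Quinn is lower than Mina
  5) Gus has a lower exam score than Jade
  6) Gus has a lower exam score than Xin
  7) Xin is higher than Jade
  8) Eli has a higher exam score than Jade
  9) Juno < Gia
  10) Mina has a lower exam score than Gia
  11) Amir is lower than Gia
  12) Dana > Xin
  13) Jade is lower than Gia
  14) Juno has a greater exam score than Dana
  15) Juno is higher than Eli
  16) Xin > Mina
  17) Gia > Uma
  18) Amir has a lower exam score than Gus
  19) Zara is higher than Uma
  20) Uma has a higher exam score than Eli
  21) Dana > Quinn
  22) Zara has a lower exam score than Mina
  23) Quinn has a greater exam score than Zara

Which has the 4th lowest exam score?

Piecing the relations together gives one ordering: Amir < Gus < Jade < Eli < Uma < Zara < Quinn < Mina < Xin < Dana < Juno < Gia.
The 4th smallest is Eli.

Eli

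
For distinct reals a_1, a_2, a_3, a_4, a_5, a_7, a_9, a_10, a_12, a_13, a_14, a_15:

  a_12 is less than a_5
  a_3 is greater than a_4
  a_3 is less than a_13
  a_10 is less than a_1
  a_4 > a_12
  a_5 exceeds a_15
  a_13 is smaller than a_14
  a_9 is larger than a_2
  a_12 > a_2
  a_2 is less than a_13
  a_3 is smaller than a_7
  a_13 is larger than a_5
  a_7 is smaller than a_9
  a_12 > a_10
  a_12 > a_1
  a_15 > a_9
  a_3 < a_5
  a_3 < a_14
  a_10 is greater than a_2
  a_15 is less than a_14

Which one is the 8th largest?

a_4

Chaining the given pairs: a_2 < a_10 < a_1 < a_12 < a_4 < a_3 < a_7 < a_9 < a_15 < a_5 < a_13 < a_14.
The 8th largest is a_4.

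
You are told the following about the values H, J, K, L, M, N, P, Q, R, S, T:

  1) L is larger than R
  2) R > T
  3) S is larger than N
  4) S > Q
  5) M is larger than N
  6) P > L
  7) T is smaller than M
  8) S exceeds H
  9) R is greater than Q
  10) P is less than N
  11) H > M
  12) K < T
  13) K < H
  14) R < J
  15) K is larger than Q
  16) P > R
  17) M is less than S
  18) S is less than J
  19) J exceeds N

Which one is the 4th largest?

M

The consecutive relations fix a unique order: Q < K < T < R < L < P < N < M < H < S < J.
Counting 4 from the largest end gives M.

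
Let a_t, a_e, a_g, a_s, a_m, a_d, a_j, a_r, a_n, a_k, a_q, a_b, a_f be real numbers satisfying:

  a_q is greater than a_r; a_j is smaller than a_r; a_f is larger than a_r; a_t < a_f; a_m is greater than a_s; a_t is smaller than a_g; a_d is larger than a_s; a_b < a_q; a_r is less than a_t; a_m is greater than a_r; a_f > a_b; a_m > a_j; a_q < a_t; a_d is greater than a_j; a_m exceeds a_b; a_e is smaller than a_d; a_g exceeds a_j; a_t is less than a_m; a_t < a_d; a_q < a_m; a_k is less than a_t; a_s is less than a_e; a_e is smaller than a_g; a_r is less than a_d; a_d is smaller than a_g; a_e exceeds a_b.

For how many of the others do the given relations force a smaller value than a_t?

5

The elements the relations force below a_t are a_k, a_j, a_b, a_r, a_q — no chain reaches any other.
That is 5.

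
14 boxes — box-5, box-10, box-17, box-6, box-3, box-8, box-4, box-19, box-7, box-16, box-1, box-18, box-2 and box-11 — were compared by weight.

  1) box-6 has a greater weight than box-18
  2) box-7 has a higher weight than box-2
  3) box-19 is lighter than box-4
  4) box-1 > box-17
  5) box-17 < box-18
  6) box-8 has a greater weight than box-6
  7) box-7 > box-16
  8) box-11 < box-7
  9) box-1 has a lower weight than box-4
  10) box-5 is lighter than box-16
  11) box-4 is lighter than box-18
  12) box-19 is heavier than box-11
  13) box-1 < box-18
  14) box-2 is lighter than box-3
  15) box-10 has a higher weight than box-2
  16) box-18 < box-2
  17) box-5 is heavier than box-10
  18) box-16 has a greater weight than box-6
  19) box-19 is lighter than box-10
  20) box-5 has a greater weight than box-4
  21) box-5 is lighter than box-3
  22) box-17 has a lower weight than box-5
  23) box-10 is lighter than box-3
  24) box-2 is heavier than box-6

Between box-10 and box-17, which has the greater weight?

box-10

Link the given pairs in sequence: box-17 < box-1; box-1 < box-4; box-4 < box-18; box-18 < box-6; box-6 < box-2; box-2 < box-10.
Together: box-17 < box-1 < box-4 < box-18 < box-6 < box-2 < box-10.
So box-17 < box-10; box-10 is the heavier of the two.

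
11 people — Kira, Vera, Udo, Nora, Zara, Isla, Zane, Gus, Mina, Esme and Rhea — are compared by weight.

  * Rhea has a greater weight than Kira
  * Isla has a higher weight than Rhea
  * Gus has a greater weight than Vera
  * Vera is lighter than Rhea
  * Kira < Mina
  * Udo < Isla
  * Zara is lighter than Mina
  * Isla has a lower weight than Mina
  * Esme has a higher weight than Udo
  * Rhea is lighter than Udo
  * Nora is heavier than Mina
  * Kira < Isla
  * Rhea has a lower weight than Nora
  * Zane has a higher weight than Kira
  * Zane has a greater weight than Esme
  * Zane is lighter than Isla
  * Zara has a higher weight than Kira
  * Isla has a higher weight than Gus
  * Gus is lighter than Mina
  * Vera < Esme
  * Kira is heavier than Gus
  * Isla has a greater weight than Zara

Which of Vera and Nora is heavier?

Nora

Following the relations from Vera: Vera < Gus < Kira < Rhea < Udo < Esme < Zane < Isla < Mina < Nora.
So Vera < Nora; Nora is the heavier of the two.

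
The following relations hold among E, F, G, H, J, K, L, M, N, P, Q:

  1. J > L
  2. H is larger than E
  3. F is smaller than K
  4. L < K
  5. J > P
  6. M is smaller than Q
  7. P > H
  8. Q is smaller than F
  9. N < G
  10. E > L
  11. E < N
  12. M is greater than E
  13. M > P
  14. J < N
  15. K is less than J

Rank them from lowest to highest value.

L < E < H < P < M < Q < F < K < J < N < G

The consecutive links are each given: L < E; E < H; H < P; P < M; M < Q; Q < F; F < K; K < J; J < N; N < G.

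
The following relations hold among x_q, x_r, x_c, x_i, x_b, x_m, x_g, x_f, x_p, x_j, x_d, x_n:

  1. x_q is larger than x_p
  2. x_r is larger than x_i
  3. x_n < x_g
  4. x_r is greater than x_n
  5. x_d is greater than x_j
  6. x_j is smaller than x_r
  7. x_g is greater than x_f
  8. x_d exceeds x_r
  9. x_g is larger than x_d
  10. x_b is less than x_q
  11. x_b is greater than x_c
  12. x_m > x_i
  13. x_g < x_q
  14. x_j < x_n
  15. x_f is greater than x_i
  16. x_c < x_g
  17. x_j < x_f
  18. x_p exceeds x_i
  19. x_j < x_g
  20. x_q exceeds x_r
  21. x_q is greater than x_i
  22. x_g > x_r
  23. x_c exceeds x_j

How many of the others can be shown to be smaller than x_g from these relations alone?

Directly below x_g: x_j, x_n, x_r, x_d, x_c, x_f.
One step further: x_i (7 so far).
No other element is forced below x_g by the given relations, so the count is 7.

7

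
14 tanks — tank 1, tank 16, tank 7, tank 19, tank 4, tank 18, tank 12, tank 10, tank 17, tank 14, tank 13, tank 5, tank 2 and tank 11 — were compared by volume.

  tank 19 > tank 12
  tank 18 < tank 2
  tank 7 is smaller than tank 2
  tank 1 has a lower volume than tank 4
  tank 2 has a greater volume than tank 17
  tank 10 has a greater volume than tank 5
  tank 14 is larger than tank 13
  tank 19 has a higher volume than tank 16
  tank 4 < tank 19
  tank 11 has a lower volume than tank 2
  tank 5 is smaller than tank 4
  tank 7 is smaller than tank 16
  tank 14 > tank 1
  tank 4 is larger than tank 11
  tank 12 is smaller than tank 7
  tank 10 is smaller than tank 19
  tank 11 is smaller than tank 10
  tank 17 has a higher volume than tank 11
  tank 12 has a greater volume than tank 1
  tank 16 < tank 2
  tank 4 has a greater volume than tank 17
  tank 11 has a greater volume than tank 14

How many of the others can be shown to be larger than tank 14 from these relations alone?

From tank 14 the given relations immediately reach tank 11.
From those, tank 17, tank 4, tank 10, tank 2 — 5 in total.
From those, tank 19 — 6 in total.
No other element is forced above tank 14 by the given relations, so the count is 6.

6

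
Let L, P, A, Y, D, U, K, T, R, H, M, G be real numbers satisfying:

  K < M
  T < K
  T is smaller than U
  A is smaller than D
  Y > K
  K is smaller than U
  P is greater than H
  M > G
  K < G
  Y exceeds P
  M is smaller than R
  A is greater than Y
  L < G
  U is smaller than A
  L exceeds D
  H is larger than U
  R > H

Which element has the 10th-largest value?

Chaining the given pairs: T < K < U < H < P < Y < A < D < L < G < M < R.
Counting 10 from the largest end gives U.

U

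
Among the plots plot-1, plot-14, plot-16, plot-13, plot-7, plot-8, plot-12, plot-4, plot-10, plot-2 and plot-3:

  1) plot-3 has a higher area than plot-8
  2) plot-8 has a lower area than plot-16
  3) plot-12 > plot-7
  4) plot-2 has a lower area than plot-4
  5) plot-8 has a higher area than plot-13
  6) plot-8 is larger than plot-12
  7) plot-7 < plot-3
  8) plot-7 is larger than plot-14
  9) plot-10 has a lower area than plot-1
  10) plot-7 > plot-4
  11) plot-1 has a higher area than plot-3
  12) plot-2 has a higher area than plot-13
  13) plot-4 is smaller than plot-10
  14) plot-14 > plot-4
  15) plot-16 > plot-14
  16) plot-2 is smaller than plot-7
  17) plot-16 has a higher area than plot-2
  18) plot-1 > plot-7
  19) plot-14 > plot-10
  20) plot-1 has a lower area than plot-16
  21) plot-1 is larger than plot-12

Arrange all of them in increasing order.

Nothing is placed below plot-13, so it is least; from there plot-13 < plot-2; plot-2 < plot-4; plot-4 < plot-10; plot-10 < plot-14; plot-14 < plot-7; plot-7 < plot-12; plot-12 < plot-8; plot-8 < plot-3; plot-3 < plot-1; plot-1 < plot-16, each given directly.

plot-13 < plot-2 < plot-4 < plot-10 < plot-14 < plot-7 < plot-12 < plot-8 < plot-3 < plot-1 < plot-16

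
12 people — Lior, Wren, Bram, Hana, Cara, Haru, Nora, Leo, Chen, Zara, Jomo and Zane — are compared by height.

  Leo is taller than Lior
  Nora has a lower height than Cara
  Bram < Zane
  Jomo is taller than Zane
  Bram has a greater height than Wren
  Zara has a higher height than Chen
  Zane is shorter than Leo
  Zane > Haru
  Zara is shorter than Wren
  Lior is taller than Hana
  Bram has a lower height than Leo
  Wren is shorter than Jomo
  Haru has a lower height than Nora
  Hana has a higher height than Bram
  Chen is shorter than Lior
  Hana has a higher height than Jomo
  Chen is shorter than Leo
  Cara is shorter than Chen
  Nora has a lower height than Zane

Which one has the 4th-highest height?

Jomo

The consecutive relations fix a unique order: Haru < Nora < Cara < Chen < Zara < Wren < Bram < Zane < Jomo < Hana < Lior < Leo.
Counting 4 from the largest end gives Jomo.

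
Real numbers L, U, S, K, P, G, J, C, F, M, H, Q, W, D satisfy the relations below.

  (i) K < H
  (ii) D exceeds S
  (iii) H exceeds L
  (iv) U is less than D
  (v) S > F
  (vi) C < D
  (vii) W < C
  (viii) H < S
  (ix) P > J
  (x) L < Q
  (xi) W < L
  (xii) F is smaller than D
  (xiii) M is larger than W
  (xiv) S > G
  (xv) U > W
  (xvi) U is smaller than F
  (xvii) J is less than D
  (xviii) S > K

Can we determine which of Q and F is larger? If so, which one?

Following every chain through Q: below Q we get W, L.
F is not reached, and no chain runs the other way from F to Q.
So the given relations leave the order of Q and F undetermined.

undetermined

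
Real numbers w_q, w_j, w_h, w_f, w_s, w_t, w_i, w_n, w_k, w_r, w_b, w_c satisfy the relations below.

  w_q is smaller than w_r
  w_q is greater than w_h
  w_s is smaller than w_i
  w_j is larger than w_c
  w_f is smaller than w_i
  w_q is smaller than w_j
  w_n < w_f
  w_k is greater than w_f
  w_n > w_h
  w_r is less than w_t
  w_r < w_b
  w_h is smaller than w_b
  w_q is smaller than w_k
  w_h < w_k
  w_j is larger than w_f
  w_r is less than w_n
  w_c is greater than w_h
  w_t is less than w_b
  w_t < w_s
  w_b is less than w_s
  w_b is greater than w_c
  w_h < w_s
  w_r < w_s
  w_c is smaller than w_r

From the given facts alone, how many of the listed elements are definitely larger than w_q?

9

Directly above w_q: w_r, w_j, w_k.
One step further: w_t, w_b, w_n, w_s (7 so far).
One step further: w_f, w_i (9 so far).
No other element is forced above w_q by the given relations, so the count is 9.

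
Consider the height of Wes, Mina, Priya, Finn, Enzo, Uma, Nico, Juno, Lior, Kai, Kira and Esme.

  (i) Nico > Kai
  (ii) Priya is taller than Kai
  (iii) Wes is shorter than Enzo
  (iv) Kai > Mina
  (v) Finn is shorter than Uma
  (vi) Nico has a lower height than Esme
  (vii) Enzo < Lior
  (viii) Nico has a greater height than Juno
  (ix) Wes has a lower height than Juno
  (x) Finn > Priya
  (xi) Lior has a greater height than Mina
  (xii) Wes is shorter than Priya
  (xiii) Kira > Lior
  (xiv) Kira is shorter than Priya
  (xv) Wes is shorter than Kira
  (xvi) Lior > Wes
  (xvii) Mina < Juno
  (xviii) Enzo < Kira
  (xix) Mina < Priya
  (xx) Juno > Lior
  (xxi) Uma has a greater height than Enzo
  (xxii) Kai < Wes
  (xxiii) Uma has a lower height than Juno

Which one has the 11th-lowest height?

Nico

Piecing the relations together gives one ordering: Mina < Kai < Wes < Enzo < Lior < Kira < Priya < Finn < Uma < Juno < Nico < Esme.
Counting 11 from the smallest end gives Nico.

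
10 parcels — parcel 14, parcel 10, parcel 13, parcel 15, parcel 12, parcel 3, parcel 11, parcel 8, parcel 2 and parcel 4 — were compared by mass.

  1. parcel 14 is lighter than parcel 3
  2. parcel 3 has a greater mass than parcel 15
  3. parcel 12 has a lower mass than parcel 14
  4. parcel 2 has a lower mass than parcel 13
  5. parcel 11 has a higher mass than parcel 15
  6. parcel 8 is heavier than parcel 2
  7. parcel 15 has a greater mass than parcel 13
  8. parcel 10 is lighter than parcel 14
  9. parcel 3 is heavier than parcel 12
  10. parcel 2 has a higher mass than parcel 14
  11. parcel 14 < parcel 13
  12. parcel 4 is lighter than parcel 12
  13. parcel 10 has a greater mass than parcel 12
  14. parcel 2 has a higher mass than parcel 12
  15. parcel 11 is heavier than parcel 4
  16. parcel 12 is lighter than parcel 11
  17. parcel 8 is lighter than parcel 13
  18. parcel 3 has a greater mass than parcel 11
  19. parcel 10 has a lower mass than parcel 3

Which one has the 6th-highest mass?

Piecing the relations together gives one ordering: parcel 4 < parcel 12 < parcel 10 < parcel 14 < parcel 2 < parcel 8 < parcel 13 < parcel 15 < parcel 11 < parcel 3.
The 6th largest is parcel 2.

parcel 2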